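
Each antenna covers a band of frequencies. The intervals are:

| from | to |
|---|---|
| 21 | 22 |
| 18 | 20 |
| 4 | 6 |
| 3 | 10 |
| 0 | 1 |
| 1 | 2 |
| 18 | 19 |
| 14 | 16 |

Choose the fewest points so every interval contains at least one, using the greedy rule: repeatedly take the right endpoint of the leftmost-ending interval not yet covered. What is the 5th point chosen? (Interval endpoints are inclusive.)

Sort by right endpoint; whenever an interval is uncovered, place a point at its right end.
Sorted: [0,1] [1,2] [4,6] [3,10] [14,16] [18,19] [18,20] [21,22]
{[0,1],[1,2]} hit by 1; {[4,6],[3,10]} hit by 6; {[14,16]} hit by 16; {[18,19],[18,20]} hit by 19; {[21,22]} hit by 22.
Points: 1, 6, 16, 19, 22 (5 total).

22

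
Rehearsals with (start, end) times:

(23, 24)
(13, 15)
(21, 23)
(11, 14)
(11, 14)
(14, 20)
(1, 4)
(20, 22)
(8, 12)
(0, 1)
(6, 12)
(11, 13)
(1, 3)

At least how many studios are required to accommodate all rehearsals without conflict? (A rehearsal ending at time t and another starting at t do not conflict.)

Events (time:±→running): 0:+→1 1:-→0 1:+→1 1:+→2 3:-→1 4:-→0 6:+→1 8:+→2 11:+→3 11:+→4 11:+→5 … peak 5.

5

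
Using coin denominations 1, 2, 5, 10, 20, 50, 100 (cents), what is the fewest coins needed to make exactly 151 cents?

151 − 1×100→51 − 1×50→1 − 1×1→0
Total coins = 1 + 1 + 1 = 3

3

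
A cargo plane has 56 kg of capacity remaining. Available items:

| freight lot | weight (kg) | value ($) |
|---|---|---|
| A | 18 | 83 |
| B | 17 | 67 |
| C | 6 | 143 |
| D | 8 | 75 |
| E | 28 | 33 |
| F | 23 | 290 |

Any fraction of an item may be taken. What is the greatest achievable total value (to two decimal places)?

594.94

Ratios (sorted): C 23.83, F 12.61, D 9.38, A 4.61, B 3.94, E 1.18
take C (6 @ 143); take F (23 @ 290); take D (8 @ 75); take A (18 @ 83); take 1/17 of B → 3.94. Capacity used 56/56.
Total value = 594.94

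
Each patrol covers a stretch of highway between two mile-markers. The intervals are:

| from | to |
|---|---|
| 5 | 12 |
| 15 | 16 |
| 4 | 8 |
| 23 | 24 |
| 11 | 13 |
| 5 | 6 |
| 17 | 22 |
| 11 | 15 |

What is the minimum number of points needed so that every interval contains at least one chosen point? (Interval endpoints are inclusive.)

By right end: [5,6]  [4,8]  [5,12]  [11,13]  [11,15]  [15,16]  [17,22]  [23,24]
[5,6] uncovered → point at 6; [11,13] uncovered → point at 13; [15,16] uncovered → point at 16; [17,22] uncovered → point at 22; [23,24] uncovered → point at 24.
Points: 6, 13, 16, 22, 24 (5 total).

5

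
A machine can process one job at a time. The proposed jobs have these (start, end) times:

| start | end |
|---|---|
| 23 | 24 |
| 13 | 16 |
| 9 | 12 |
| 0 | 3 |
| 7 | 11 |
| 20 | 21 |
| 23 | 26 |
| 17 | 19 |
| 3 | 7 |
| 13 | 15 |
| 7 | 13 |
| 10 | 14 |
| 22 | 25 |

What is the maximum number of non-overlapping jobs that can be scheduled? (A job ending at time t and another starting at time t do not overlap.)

7

Order by finish time; keep every interval that doesn't clash with the previous kept one.
By end time: (0,3), (3,7), (7,11), (9,12), (7,13), (10,14), (13,15), (13,16), (17,19), (20,21), (23,24), (22,25), (23,26).
Pick (0,3); next start ≥ 3 → (3,7); next start ≥ 7 → (7,11); next start ≥ 11 → (13,15); next start ≥ 15 → (17,19); next start ≥ 19 → (20,21); next start ≥ 21 → (23,24).
Selected 7 jobs.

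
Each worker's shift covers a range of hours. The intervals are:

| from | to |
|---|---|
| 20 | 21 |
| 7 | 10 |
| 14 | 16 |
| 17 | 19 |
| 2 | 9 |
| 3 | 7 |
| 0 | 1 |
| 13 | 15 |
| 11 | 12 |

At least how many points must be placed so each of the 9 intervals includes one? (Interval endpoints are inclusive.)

6

Sorted: [0,1] [3,7] [2,9] [7,10] [11,12] [13,15] [14,16] [17,19] [20,21]
{[0,1]} hit by 1; {[3,7],[2,9],[7,10]} hit by 7; {[11,12]} hit by 12; {[13,15],[14,16]} hit by 15; {[17,19]} hit by 19; {[20,21]} hit by 21.
Points: 1, 7, 12, 15, 19, 21 (6 total).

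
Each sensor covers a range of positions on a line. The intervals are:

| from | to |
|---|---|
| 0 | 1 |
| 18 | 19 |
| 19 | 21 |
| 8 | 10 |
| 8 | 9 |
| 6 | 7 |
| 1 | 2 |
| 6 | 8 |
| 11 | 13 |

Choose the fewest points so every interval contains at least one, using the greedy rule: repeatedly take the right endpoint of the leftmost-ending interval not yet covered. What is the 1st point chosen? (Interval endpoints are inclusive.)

Sort by right endpoint; whenever an interval is uncovered, place a point at its right end.
By right end: [0,1]  [1,2]  [6,7]  [6,8]  [8,9]  [8,10]  [11,13]  [18,19]  [19,21]
[0,1] uncovered → point at 1; [6,7] uncovered → point at 7; [8,9] uncovered → point at 9; [11,13] uncovered → point at 13; [18,19] uncovered → point at 19.
Points: 1, 7, 9, 13, 19 (5 total).

1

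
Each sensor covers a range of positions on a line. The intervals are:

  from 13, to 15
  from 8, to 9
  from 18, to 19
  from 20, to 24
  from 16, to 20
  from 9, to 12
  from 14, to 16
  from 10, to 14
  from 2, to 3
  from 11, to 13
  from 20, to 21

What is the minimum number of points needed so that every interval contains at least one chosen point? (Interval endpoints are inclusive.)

Sort by right endpoint; whenever an interval is uncovered, place a point at its right end.
Sorted: [2,3] [8,9] [9,12] [11,13] [10,14] [13,15] [14,16] [18,19] [16,20] [20,21] [20,24]
{[2,3]} hit by 3; {[8,9],[9,12]} hit by 9; {[11,13],[10,14],[13,15]} hit by 13; {[14,16]} hit by 16; {[18,19],[16,20]} hit by 19; {[20,21],[20,24]} hit by 21.
Points: 3, 9, 13, 16, 19, 21 (6 total).

6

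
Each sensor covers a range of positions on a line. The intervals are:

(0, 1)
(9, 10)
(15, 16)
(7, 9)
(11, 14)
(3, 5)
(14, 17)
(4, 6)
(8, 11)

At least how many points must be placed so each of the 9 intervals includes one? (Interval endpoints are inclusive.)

Process intervals by earliest right end; each time one isn't hit yet, stab at its right endpoint.
By right end: [0,1]  [3,5]  [4,6]  [7,9]  [9,10]  [8,11]  [11,14]  [15,16]  [14,17]
[0,1] uncovered → point at 1; [3,5] uncovered → point at 5; [7,9] uncovered → point at 9; [11,14] uncovered → point at 14; [15,16] uncovered → point at 16.
Points: 1, 5, 9, 14, 16 (5 total).

5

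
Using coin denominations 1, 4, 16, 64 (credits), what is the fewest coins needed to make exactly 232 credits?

Use the largest denomination that fits, subtract, and repeat.
232 = 3×64 + 2×16 + 2×4
Total coins = 3 + 2 + 2 = 7

7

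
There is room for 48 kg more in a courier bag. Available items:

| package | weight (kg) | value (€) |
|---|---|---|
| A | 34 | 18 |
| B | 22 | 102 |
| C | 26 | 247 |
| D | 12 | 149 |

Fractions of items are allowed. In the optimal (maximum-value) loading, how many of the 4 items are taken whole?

2

Sort by value per unit weight and fill in that order.
Order: D (149/12=12.42) > C (247/26=9.50) > B (102/22=4.64) > A (18/34=0.53)
Fill: take D (12 @ 149) → take C (26 @ 247) → take 10/22 of B → 46.36; 48/48 used.
2 item(s) taken whole; one partial (take 10/22 of B).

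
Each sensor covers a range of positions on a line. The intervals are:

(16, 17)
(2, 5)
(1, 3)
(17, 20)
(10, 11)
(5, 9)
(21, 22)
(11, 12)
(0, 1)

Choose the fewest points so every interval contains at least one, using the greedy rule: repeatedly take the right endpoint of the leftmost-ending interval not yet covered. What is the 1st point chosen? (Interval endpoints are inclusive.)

1

Sorted: [0,1] [1,3] [2,5] [5,9] [10,11] [11,12] [16,17] [17,20] [21,22]
{[0,1],[1,3]} hit by 1; {[2,5],[5,9]} hit by 5; {[10,11],[11,12]} hit by 11; {[16,17],[17,20]} hit by 17; {[21,22]} hit by 22.
Points: 1, 5, 11, 17, 22 (5 total).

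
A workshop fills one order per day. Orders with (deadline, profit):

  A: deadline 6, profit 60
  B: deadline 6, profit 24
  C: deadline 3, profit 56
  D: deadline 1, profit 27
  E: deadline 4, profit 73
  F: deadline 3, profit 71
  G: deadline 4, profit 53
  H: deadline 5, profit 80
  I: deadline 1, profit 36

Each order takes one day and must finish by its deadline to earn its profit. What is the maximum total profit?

By profit: H(d5,80), E(d4,73), F(d3,71), A(d6,60), C(d3,56), G(d4,53), I(d1,36), D(d1,27), B(d6,24)
H→slot 5; E→slot 4; F→slot 3; A→slot 6; C→slot 2; G→slot 1; I skipped; D skipped; B skipped.
Profit = 53 + 56 + 71 + 73 + 80 + 60 = 393

393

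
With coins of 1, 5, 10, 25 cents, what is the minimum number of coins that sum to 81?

5

81 − 3×25→6 − 1×5→1 − 1×1→0
Total coins = 3 + 1 + 1 = 5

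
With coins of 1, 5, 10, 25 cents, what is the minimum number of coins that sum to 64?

7

64 = 2×25 + 1×10 + 4×1
Total coins = 2 + 1 + 4 = 7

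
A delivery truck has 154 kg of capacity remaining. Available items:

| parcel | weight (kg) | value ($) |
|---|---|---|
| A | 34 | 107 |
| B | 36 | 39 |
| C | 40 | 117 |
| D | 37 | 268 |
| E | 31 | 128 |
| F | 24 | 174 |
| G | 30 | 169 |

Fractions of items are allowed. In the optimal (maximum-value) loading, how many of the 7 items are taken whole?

4

Sort by value per unit weight and fill in that order.
Ratios (sorted): F 7.25, D 7.24, G 5.63, E 4.13, A 3.15, C 2.92, B 1.08
take F (24 @ 174); take D (37 @ 268); take G (30 @ 169); take E (31 @ 128); take 32/34 of A → 100.71. Capacity used 154/154.
4 item(s) taken whole; one partial (take 32/34 of A).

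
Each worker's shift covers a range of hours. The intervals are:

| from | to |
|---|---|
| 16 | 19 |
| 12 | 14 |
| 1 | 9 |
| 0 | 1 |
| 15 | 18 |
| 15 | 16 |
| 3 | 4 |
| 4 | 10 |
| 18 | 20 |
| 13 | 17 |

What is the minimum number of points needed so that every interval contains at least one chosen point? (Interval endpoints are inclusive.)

Sort by right endpoint; whenever an interval is uncovered, place a point at its right end.
By right end: [0,1]  [3,4]  [1,9]  [4,10]  [12,14]  [15,16]  [13,17]  [15,18]  [16,19]  [18,20]
[0,1] uncovered → point at 1; [3,4] uncovered → point at 4; [12,14] uncovered → point at 14; [15,16] uncovered → point at 16; [18,20] uncovered → point at 20.
Points: 1, 4, 14, 16, 20 (5 total).

5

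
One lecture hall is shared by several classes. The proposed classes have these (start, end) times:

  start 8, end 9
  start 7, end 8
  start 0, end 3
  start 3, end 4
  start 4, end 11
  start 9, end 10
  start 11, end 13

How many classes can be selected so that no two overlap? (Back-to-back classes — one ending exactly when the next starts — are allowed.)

6

Greedy by earliest finish: after sorting by end time, pick each interval compatible with the last pick.
Sorted by end: (0,3)  (3,4)  (7,8)  (8,9)  (9,10)  (4,11)  (11,13)
take (0,3); take (3,4); take (7,8); take (8,9); take (9,10); skip (4,11); take (11,13).
Selected 6 classes.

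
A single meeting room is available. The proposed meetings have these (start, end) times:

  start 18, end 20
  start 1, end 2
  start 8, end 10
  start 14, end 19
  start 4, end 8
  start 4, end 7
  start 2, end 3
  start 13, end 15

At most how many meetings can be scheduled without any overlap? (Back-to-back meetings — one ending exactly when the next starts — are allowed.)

Order by finish time; keep every interval that doesn't clash with the previous kept one.
Sorted by end: (1,2)  (2,3)  (4,7)  (4,8)  (8,10)  (13,15)  (14,19)  (18,20)
take (1,2); take (2,3); take (4,7); skip (4,8); take (8,10); take (13,15); skip (14,19); take (18,20).
Selected 6 meetings.

6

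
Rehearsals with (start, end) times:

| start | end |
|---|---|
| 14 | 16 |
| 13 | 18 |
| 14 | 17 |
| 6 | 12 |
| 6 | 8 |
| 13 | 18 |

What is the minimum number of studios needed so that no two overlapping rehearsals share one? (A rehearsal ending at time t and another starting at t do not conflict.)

4

Count concurrent intervals with a sweep; the peak is the room count.
Events (time:±→running): 6:+→1 6:+→2 8:-→1 12:-→0 13:+→1 13:+→2 14:+→3 14:+→4 … peak 4.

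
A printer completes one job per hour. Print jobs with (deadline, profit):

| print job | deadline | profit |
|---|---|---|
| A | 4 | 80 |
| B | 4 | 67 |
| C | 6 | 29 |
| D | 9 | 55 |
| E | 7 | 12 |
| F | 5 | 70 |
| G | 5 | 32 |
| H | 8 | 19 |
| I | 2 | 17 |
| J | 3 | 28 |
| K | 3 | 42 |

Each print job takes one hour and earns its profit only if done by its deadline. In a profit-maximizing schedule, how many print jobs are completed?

Profit order: A=80 F=70 B=67 D=55 K=42 G=32 C=29 J=28 H=19 I=17 E=12
Assign: A→slot 4, F→slot 5, B→slot 3, D→slot 9, K→slot 2, G→slot 1, C→slot 6, J skipped, H→slot 8, I skipped, E→slot 7.
Slots: [1:G] [2:K] [3:B] [4:A] [5:F] [6:C] [7:E] [8:H] [9:D]
9 of 11 scheduled.

9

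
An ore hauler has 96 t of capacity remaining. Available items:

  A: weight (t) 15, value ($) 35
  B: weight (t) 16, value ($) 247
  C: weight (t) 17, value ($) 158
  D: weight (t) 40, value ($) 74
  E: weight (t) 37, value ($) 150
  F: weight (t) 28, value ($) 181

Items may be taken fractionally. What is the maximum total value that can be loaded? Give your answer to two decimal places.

727.89

Greedy by value/weight ratio, highest first.
Ratios (sorted): B 15.44, C 9.29, F 6.46, E 4.05, A 2.33, D 1.85
take B (16 @ 247); take C (17 @ 158); take F (28 @ 181); take 35/37 of E → 141.89. Capacity used 96/96.
Total value = 727.89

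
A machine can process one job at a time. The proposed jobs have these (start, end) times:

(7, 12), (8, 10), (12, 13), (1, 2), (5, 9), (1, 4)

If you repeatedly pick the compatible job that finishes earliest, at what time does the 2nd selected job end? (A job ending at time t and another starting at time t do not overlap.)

Sorted by end: (1,2)  (1,4)  (5,9)  (8,10)  (7,12)  (12,13)
take (1,2); take (5,9); skip (8,10); take (12,13).
Selected: (1,2) (5,9) (12,13)

9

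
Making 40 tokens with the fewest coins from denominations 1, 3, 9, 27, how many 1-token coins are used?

1

Greedy: take as many of the largest coin as possible, then repeat with the remainder.
40 − 1×27→13 − 1×9→4 − 1×3→1 − 1×1→0
Count of 1: 1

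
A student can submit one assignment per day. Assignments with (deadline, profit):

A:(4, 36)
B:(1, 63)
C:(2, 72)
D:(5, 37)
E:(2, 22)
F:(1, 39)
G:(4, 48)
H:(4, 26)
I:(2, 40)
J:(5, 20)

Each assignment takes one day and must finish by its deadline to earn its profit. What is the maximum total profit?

Take jobs in profit order; each goes to the latest open slot no later than its deadline.
By profit: C(d2,72), B(d1,63), G(d4,48), I(d2,40), F(d1,39), D(d5,37), A(d4,36), H(d4,26), E(d2,22), J(d5,20)
C→slot 2; B→slot 1; G→slot 4; I skipped; F skipped; D→slot 5; A→slot 3; H skipped; E skipped; J skipped.
Profit = 63 + 72 + 36 + 48 + 37 = 256

256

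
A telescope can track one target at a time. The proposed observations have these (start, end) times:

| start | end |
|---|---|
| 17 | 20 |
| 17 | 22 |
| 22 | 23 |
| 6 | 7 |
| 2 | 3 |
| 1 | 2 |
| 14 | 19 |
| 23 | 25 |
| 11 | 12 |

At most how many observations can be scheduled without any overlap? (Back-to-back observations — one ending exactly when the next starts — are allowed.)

7

By end time: (1,2), (2,3), (6,7), (11,12), (14,19), (17,20), (17,22), (22,23), (23,25).
Pick (1,2); next start ≥ 2 → (2,3); next start ≥ 3 → (6,7); next start ≥ 7 → (11,12); next start ≥ 12 → (14,19); next start ≥ 19 → (22,23); next start ≥ 23 → (23,25).
Selected 7 observations.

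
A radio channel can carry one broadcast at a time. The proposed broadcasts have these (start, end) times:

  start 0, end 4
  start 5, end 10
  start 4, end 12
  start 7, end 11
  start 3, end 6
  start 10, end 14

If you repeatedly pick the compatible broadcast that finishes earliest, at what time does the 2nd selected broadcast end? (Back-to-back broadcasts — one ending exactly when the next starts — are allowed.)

By end time: (0,4), (3,6), (5,10), (7,11), (4,12), (10,14).
Pick (0,4); next start ≥ 4 → (5,10); next start ≥ 10 → (10,14).
Selected: (0,4) (5,10) (10,14)

10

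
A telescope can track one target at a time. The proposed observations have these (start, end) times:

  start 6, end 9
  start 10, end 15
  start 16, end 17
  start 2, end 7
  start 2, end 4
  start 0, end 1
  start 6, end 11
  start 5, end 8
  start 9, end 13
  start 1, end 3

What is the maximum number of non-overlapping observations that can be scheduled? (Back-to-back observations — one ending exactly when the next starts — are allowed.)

Sorted by end: (0,1)  (1,3)  (2,4)  (2,7)  (5,8)  (6,9)  (6,11)  (9,13)  (10,15)  (16,17)
take (0,1); take (1,3); skip (2,7); take (5,8); skip (6,9); skip (6,11); take (9,13); skip (10,15); take (16,17).
Selected 5 observations.

5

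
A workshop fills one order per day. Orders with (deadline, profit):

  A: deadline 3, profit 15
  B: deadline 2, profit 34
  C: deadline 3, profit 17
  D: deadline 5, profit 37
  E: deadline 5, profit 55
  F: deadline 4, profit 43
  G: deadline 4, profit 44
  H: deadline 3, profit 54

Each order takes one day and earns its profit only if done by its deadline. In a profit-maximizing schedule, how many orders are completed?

5

Sort by profit descending; place each in the latest free slot ≤ its deadline.
Profit order: E=55 H=54 G=44 F=43 D=37 B=34 C=17 A=15
Assign: E→slot 5, H→slot 3, G→slot 4, F→slot 2, D→slot 1, B skipped, C skipped, A skipped.
Slots: [1:D] [2:F] [3:H] [4:G] [5:E]
5 of 8 scheduled.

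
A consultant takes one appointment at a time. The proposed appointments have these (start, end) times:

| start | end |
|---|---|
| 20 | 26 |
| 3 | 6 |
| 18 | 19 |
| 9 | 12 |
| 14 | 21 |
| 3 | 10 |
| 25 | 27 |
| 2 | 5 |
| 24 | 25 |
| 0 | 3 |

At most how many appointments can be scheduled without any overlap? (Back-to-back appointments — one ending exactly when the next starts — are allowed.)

Sorted by end: (0,3)  (2,5)  (3,6)  (3,10)  (9,12)  (18,19)  (14,21)  (24,25)  (20,26)  (25,27)
take (0,3); take (3,6); skip (3,10); take (9,12); take (18,19); skip (14,21); take (24,25); take (25,27).
Selected 6 appointments.

6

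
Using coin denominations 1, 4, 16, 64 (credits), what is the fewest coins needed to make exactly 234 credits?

9

Greedy: take as many of the largest coin as possible, then repeat with the remainder.
234 − 3×64→42 − 2×16→10 − 2×4→2 − 2×1→0
Total coins = 3 + 2 + 2 + 2 = 9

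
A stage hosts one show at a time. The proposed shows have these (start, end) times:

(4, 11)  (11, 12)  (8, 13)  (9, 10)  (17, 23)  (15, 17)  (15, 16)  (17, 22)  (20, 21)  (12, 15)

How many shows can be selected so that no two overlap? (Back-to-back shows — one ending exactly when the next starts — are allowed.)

Greedy by earliest finish: after sorting by end time, pick each interval compatible with the last pick.
Sorted by end: (9,10)  (4,11)  (11,12)  (8,13)  (12,15)  (15,16)  (15,17)  (20,21)  (17,22)  (17,23)
take (9,10); take (11,12); take (12,15); take (15,16); skip (15,17); take (20,21).
Selected 5 shows.

5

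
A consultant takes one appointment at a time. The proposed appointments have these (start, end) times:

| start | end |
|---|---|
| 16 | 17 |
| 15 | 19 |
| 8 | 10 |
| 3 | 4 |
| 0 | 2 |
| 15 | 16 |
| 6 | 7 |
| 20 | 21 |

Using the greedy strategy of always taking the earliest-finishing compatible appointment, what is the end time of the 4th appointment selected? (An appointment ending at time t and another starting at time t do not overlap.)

Sorted by end: (0,2)  (3,4)  (6,7)  (8,10)  (15,16)  (16,17)  (15,19)  (20,21)
take (0,2); take (3,4); take (6,7); take (8,10); take (15,16); take (16,17); take (20,21).
Selected: (0,2) (3,4) (6,7) (8,10) (15,16) (16,17) (20,21)

10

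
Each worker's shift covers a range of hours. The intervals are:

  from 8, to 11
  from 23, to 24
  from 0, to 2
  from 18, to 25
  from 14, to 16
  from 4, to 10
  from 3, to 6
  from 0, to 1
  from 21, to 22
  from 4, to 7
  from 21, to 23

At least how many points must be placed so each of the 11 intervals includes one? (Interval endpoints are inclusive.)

6

Sorted: [0,1] [0,2] [3,6] [4,7] [4,10] [8,11] [14,16] [21,22] [21,23] [23,24] [18,25]
{[0,1],[0,2]} hit by 1; {[3,6],[4,7],[4,10]} hit by 6; {[8,11]} hit by 11; {[14,16]} hit by 16; {[21,22],[21,23]} hit by 22; {[23,24],[18,25]} hit by 24.
Points: 1, 6, 11, 16, 22, 24 (6 total).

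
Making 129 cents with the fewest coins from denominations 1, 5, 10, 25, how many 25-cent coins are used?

Greedy: take as many of the largest coin as possible, then repeat with the remainder.
129 = 5×25 + 4×1
Count of 25: 5

5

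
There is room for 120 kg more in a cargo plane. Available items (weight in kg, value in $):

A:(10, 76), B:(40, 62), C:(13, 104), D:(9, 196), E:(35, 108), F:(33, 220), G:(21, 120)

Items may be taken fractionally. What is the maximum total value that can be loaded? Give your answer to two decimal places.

Greedy by value/weight ratio, highest first.
Order: D (196/9=21.78) > C (104/13=8.00) > A (76/10=7.60) > F (220/33=6.67) > G (120/21=5.71) > E (108/35=3.09) > B (62/40=1.55)
Fill: take D (9 @ 196) → take C (13 @ 104) → take A (10 @ 76) → take F (33 @ 220) → take G (21 @ 120) → take 34/35 of E → 104.91; 120/120 used.
Total value = 820.91

820.91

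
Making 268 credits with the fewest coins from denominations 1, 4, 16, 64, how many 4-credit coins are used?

3

Use the largest denomination that fits, subtract, and repeat.
268 = 4×64 + 3×4
Count of 4: 3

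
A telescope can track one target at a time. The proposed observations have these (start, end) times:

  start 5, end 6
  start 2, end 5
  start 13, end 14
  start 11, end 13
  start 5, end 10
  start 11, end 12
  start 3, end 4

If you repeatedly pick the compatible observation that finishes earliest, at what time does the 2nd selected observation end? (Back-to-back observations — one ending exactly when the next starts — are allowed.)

By end time: (3,4), (2,5), (5,6), (5,10), (11,12), (11,13), (13,14).
Pick (3,4); next start ≥ 4 → (5,6); next start ≥ 6 → (11,12); next start ≥ 12 → (13,14).
Selected: (3,4) (5,6) (11,12) (13,14)

6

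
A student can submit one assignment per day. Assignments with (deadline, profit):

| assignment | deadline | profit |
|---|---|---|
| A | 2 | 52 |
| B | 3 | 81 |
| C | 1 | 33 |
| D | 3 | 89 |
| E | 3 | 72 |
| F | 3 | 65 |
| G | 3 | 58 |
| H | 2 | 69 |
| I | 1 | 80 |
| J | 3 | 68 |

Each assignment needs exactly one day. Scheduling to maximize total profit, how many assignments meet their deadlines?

3

Take jobs in profit order; each goes to the latest open slot no later than its deadline.
By profit: D(d3,89), B(d3,81), I(d1,80), E(d3,72), H(d2,69), J(d3,68), F(d3,65), G(d3,58), A(d2,52), C(d1,33)
D→slot 3; B→slot 2; I→slot 1; E skipped; H skipped; J skipped; F skipped; G skipped; A skipped; C skipped.
3 of 10 scheduled.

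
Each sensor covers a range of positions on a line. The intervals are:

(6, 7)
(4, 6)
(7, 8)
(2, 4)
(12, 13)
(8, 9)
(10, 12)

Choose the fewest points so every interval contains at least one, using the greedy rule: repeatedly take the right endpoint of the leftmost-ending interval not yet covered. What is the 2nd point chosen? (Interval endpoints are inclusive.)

7

Sort by right endpoint; whenever an interval is uncovered, place a point at its right end.
By right end: [2,4]  [4,6]  [6,7]  [7,8]  [8,9]  [10,12]  [12,13]
[2,4] uncovered → point at 4; [6,7] uncovered → point at 7; [8,9] uncovered → point at 9; [10,12] uncovered → point at 12.
Points: 4, 7, 9, 12 (4 total).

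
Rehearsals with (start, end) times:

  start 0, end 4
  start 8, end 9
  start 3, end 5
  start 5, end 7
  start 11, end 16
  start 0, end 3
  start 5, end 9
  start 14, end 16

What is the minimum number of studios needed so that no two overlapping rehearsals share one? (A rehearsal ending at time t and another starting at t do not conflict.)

2

The answer is the maximum number of intervals overlapping at any instant.
Events (time:±→running): 0:+→1 0:+→2 … peak 2.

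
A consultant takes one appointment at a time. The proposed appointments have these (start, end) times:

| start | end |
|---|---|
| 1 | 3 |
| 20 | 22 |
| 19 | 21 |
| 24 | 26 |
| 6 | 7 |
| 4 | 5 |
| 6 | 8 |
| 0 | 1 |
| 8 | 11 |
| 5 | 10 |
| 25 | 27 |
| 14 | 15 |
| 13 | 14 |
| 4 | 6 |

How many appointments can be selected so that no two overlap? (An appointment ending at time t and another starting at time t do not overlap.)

9

Greedy by earliest finish: after sorting by end time, pick each interval compatible with the last pick.
By end time: (0,1), (1,3), (4,5), (4,6), (6,7), (6,8), (5,10), (8,11), (13,14), (14,15), (19,21), (20,22), (24,26), (25,27).
Pick (0,1); next start ≥ 1 → (1,3); next start ≥ 3 → (4,5); next start ≥ 5 → (6,7); next start ≥ 7 → (8,11); next start ≥ 11 → (13,14); next start ≥ 14 → (14,15); next start ≥ 15 → (19,21); next start ≥ 21 → (24,26).
Selected 9 appointments.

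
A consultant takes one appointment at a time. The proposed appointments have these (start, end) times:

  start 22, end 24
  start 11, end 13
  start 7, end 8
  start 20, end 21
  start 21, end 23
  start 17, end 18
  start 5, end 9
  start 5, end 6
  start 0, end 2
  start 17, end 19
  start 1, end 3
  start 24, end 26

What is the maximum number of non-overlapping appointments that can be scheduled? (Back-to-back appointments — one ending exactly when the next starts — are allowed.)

8

Sort by end time and greedily take each interval whose start is ≥ the last chosen end.
By end time: (0,2), (1,3), (5,6), (7,8), (5,9), (11,13), (17,18), (17,19), (20,21), (21,23), (22,24), (24,26).
Pick (0,2); next start ≥ 2 → (5,6); next start ≥ 6 → (7,8); next start ≥ 8 → (11,13); next start ≥ 13 → (17,18); next start ≥ 18 → (20,21); next start ≥ 21 → (21,23); next start ≥ 23 → (24,26).
Selected 8 appointments.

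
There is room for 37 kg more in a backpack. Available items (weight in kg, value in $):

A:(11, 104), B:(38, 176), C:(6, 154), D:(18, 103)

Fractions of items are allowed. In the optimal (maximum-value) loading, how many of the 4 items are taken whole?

3

Sort by value per unit weight and fill in that order.
Order: C (154/6=25.67) > A (104/11=9.45) > D (103/18=5.72) > B (176/38=4.63)
Fill: take C (6 @ 154) → take A (11 @ 104) → take D (18 @ 103) → take 2/38 of B → 9.26; 37/37 used.
3 item(s) taken whole; one partial (take 2/38 of B).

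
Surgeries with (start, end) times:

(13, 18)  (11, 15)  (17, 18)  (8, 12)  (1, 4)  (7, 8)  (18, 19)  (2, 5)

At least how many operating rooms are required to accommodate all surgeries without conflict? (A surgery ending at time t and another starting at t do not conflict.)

2

The answer is the maximum number of intervals overlapping at any instant.
Events (time:±→running): 1:+→1 2:+→2 … peak 2.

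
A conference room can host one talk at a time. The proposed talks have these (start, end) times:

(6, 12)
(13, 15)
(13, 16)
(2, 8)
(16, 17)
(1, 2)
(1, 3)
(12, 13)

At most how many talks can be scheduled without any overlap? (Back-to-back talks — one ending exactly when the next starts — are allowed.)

Order by finish time; keep every interval that doesn't clash with the previous kept one.
By end time: (1,2), (1,3), (2,8), (6,12), (12,13), (13,15), (13,16), (16,17).
Pick (1,2); next start ≥ 2 → (2,8); next start ≥ 8 → (12,13); next start ≥ 13 → (13,15); next start ≥ 15 → (16,17).
Selected 5 talks.

5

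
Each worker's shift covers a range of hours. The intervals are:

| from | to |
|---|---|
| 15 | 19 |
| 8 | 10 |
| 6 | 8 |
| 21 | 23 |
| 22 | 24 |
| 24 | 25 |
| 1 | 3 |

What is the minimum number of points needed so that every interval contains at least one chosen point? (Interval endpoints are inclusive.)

Sort by right endpoint; whenever an interval is uncovered, place a point at its right end.
By right end: [1,3]  [6,8]  [8,10]  [15,19]  [21,23]  [22,24]  [24,25]
[1,3] uncovered → point at 3; [6,8] uncovered → point at 8; [15,19] uncovered → point at 19; [21,23] uncovered → point at 23; [24,25] uncovered → point at 25.
Points: 3, 8, 19, 23, 25 (5 total).

5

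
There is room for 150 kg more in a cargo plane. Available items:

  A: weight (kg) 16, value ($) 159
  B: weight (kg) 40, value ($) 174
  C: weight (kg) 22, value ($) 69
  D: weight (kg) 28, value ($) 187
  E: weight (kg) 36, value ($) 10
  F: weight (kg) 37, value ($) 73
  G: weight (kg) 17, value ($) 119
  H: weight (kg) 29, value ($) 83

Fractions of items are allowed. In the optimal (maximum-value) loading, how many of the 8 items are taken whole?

5

Order: A (159/16=9.94) > G (119/17=7.00) > D (187/28=6.68) > B (174/40=4.35) > C (69/22=3.14) > H (83/29=2.86) > F (73/37=1.97) > E (10/36=0.28)
Fill: take A (16 @ 159) → take G (17 @ 119) → take D (28 @ 187) → take B (40 @ 174) → take C (22 @ 69) → take 27/29 of H → 77.28; 150/150 used.
5 item(s) taken whole; one partial (take 27/29 of H).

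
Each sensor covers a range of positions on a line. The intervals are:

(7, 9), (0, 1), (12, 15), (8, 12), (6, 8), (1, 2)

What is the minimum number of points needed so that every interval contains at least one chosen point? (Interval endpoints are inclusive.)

3

Sort by right endpoint; whenever an interval is uncovered, place a point at its right end.
By right end: [0,1]  [1,2]  [6,8]  [7,9]  [8,12]  [12,15]
[0,1] uncovered → point at 1; [6,8] uncovered → point at 8; [12,15] uncovered → point at 15.
Points: 1, 8, 15 (3 total).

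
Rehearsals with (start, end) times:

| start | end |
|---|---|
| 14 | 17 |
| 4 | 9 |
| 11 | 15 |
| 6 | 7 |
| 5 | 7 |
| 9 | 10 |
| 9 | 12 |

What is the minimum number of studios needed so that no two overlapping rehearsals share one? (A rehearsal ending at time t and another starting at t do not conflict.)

starts: [4, 5, 6, 9, 9, 11, 14]
ends:   [7, 7, 9, 10, 12, 15, 17]
s4→1 s5→2 s6→3  — peak 3.

3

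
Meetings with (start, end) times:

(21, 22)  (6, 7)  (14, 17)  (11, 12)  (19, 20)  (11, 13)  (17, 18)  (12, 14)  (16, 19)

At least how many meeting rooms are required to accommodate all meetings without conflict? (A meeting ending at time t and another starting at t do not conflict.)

2

The answer is the maximum number of intervals overlapping at any instant.
starts: [6, 11, 11, 12, 14, 16, 17, 19, 21]
ends:   [7, 12, 13, 14, 17, 18, 19, 20, 22]
s6→1 e7→0 s11→1 s11→2  — peak 2.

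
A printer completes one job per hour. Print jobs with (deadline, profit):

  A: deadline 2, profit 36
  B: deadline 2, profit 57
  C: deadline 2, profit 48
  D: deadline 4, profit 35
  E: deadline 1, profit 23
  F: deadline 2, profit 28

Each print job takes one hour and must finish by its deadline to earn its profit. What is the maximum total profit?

140

By profit: B(d2,57), C(d2,48), A(d2,36), D(d4,35), F(d2,28), E(d1,23)
B→slot 2; C→slot 1; A skipped; D→slot 4; F skipped; E skipped.
Profit = 48 + 57 + 35 = 140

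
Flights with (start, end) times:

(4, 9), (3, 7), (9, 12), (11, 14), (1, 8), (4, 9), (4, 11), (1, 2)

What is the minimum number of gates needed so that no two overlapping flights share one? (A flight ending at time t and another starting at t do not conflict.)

5

The answer is the maximum number of intervals overlapping at any instant.
starts: [1, 1, 3, 4, 4, 4, 9, 11]
ends:   [2, 7, 8, 9, 9, 11, 12, 14]
s1→1 s1→2 e2→1 s3→2 s4→3 s4→4 s4→5  — peak 5.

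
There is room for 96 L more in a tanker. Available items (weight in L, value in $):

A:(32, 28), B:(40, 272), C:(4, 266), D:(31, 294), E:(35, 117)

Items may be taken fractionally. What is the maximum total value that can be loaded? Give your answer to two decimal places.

Sort by value per unit weight and fill in that order.
Order: C (266/4=66.50) > D (294/31=9.48) > B (272/40=6.80) > E (117/35=3.34) > A (28/32=0.88)
Fill: take C (4 @ 266) → take D (31 @ 294) → take B (40 @ 272) → take 21/35 of E → 70.20; 96/96 used.
Total value = 902.20

902.20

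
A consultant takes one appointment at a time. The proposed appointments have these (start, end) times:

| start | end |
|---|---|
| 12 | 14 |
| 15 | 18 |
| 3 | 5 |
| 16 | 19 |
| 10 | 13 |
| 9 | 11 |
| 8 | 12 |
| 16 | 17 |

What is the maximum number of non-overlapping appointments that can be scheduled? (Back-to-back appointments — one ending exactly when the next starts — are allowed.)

4

Greedy by earliest finish: after sorting by end time, pick each interval compatible with the last pick.
By end time: (3,5), (9,11), (8,12), (10,13), (12,14), (16,17), (15,18), (16,19).
Pick (3,5); next start ≥ 5 → (9,11); next start ≥ 11 → (12,14); next start ≥ 14 → (16,17).
Selected 4 appointments.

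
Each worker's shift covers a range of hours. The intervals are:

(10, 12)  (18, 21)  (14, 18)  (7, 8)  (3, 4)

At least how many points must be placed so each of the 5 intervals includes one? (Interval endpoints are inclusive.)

Sorted: [3,4] [7,8] [10,12] [14,18] [18,21]
{[3,4]} hit by 4; {[7,8]} hit by 8; {[10,12]} hit by 12; {[14,18],[18,21]} hit by 18.
Points: 4, 8, 12, 18 (4 total).

4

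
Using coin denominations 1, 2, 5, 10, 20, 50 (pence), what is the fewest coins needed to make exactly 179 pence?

Greedy: take as many of the largest coin as possible, then repeat with the remainder.
179 − 3×50→29 − 1×20→9 − 1×5→4 − 2×2→0
Total coins = 3 + 1 + 1 + 2 = 7

7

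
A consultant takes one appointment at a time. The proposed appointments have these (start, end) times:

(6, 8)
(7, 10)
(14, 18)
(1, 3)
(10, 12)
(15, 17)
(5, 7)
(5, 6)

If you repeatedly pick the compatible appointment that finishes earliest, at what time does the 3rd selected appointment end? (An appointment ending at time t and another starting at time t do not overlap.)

8

By end time: (1,3), (5,6), (5,7), (6,8), (7,10), (10,12), (15,17), (14,18).
Pick (1,3); next start ≥ 3 → (5,6); next start ≥ 6 → (6,8); next start ≥ 8 → (10,12); next start ≥ 12 → (15,17).
Selected: (1,3) (5,6) (6,8) (10,12) (15,17)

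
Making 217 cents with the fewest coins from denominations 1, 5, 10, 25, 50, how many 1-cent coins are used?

Greedy: take as many of the largest coin as possible, then repeat with the remainder.
217 − 4×50→17 − 1×10→7 − 1×5→2 − 2×1→0
Count of 1: 2

2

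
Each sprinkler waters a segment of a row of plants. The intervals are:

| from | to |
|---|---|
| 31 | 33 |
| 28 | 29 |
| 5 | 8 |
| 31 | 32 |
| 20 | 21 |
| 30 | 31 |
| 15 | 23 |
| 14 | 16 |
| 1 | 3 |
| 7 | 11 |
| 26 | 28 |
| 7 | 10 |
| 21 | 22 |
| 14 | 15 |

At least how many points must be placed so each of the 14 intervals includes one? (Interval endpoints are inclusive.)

By right end: [1,3]  [5,8]  [7,10]  [7,11]  [14,15]  [14,16]  [20,21]  [21,22]  [15,23]  [26,28]  [28,29]  [30,31]  [31,32]  [31,33]
[1,3] uncovered → point at 3; [5,8] uncovered → point at 8; [14,15] uncovered → point at 15; [20,21] uncovered → point at 21; [26,28] uncovered → point at 28; [30,31] uncovered → point at 31.
Points: 3, 8, 15, 21, 28, 31 (6 total).

6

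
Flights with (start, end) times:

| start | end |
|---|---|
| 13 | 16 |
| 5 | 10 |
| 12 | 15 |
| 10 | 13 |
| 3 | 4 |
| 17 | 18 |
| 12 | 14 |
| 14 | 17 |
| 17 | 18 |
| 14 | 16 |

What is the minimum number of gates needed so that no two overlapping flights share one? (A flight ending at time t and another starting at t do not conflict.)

The answer is the maximum number of intervals overlapping at any instant.
Events (time:±→running): 3:+→1 4:-→0 5:+→1 10:-→0 10:+→1 12:+→2 12:+→3 13:-→2 13:+→3 14:-→2 14:+→3 14:+→4 … peak 4.

4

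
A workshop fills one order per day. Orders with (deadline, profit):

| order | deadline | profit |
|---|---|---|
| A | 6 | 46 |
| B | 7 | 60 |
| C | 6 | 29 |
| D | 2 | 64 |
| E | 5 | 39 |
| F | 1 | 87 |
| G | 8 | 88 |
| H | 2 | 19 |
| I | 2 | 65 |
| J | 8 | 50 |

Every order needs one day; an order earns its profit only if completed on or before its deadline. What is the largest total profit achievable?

By profit: G(d8,88), F(d1,87), I(d2,65), D(d2,64), B(d7,60), J(d8,50), A(d6,46), E(d5,39), C(d6,29), H(d2,19)
G→slot 8; F→slot 1; I→slot 2; D skipped; B→slot 7; J→slot 6; A→slot 5; E→slot 4; C→slot 3; H skipped.
Profit = 87 + 65 + 29 + 39 + 46 + 50 + 60 + 88 = 464

464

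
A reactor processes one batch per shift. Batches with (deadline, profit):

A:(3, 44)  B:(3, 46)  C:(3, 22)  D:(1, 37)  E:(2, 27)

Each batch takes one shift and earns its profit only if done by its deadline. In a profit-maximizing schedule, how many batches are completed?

3

By profit: B(d3,46), A(d3,44), D(d1,37), E(d2,27), C(d3,22)
B→slot 3; A→slot 2; D→slot 1; E skipped; C skipped.
3 of 5 scheduled.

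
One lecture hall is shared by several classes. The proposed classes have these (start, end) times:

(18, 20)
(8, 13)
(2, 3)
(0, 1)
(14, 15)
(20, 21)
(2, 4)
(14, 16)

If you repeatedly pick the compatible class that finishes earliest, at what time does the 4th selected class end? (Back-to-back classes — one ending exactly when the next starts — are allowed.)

15

Greedy by earliest finish: after sorting by end time, pick each interval compatible with the last pick.
Sorted by end: (0,1)  (2,3)  (2,4)  (8,13)  (14,15)  (14,16)  (18,20)  (20,21)
take (0,1); take (2,3); take (8,13); take (14,15); take (18,20); take (20,21).
Selected: (0,1) (2,3) (8,13) (14,15) (18,20) (20,21)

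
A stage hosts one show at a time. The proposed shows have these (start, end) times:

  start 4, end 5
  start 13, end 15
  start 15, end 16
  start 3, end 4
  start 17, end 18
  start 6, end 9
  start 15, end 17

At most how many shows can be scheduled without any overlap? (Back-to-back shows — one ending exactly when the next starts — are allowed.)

6

Sort by end time and greedily take each interval whose start is ≥ the last chosen end.
Sorted by end: (3,4)  (4,5)  (6,9)  (13,15)  (15,16)  (15,17)  (17,18)
take (3,4); take (4,5); take (6,9); take (13,15); take (15,16); take (17,18).
Selected 6 shows.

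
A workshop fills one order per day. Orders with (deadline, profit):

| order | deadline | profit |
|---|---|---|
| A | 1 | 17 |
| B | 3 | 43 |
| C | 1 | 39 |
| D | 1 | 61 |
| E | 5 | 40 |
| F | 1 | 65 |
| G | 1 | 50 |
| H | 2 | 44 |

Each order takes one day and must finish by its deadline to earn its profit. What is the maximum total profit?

Sort by profit descending; place each in the latest free slot ≤ its deadline.
By profit: F(d1,65), D(d1,61), G(d1,50), H(d2,44), B(d3,43), E(d5,40), C(d1,39), A(d1,17)
F→slot 1; D skipped; G skipped; H→slot 2; B→slot 3; E→slot 5; C skipped; A skipped.
Profit = 65 + 44 + 43 + 40 = 192

192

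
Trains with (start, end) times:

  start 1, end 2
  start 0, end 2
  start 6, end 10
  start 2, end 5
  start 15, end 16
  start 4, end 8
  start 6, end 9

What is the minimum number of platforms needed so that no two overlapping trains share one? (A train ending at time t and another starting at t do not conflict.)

3

starts: [0, 1, 2, 4, 6, 6, 15]
ends:   [2, 2, 5, 8, 9, 10, 16]
s0→1 s1→2 e2→1 e2→0 s2→1 s4→2 e5→1 s6→2 s6→3  — peak 3.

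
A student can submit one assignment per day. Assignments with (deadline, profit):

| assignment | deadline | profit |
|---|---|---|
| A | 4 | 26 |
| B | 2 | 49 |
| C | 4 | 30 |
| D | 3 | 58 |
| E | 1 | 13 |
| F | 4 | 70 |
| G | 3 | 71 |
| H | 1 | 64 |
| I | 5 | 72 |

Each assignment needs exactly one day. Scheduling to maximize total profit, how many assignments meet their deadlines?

Take jobs in profit order; each goes to the latest open slot no later than its deadline.
Profit order: I=72 G=71 F=70 H=64 D=58 B=49 C=30 A=26 E=13
Assign: I→slot 5, G→slot 3, F→slot 4, H→slot 1, D→slot 2, B skipped, C skipped, A skipped, E skipped.
Slots: [1:H] [2:D] [3:G] [4:F] [5:I]
5 of 9 scheduled.

5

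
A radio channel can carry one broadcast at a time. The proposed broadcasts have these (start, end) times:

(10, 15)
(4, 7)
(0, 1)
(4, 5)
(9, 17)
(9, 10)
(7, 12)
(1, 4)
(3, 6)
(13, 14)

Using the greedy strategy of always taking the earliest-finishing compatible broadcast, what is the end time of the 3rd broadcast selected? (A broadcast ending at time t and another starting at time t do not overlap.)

5

Sort by end time and greedily take each interval whose start is ≥ the last chosen end.
Sorted by end: (0,1)  (1,4)  (4,5)  (3,6)  (4,7)  (9,10)  (7,12)  (13,14)  (10,15)  (9,17)
take (0,1); take (1,4); take (4,5); skip (4,7); take (9,10); take (13,14).
Selected: (0,1) (1,4) (4,5) (9,10) (13,14)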